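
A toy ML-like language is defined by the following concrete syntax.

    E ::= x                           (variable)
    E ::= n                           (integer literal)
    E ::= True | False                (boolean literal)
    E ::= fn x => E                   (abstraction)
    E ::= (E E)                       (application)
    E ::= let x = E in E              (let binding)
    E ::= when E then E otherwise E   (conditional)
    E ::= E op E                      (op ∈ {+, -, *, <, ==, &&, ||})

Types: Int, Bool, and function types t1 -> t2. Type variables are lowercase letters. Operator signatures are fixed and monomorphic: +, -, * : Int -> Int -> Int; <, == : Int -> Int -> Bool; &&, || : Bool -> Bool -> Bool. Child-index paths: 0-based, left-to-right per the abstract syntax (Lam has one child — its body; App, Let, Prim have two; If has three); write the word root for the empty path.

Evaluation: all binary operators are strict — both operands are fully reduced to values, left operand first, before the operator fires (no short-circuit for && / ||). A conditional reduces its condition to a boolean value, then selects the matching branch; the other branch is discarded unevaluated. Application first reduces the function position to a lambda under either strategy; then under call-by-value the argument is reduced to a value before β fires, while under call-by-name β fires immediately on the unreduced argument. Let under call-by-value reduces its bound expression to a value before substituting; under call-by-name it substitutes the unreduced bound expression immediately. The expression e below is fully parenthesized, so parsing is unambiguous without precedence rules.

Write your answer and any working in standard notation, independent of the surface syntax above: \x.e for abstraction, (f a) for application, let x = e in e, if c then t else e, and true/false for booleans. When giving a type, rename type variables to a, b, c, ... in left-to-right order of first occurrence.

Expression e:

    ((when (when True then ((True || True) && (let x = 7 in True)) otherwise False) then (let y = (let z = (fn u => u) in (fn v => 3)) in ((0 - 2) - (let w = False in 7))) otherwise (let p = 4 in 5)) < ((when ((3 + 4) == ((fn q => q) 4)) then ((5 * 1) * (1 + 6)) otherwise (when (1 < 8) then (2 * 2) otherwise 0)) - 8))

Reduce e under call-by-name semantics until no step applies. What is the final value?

Answer: true

Derivation:
step 0: ((if (if true then ((true || true) && (let x = 7 in true)) else false) then (let y = (let z = (\u.u) in (\v.3)) in ((0 - 2) - (let w = false in 7))) else (let p = 4 in 5)) < ((if ((3 + 4) == ((\q.q) 4)) then ((5 * 1) * (1 + 6)) else (if (1 < 8) then (2 * 2) else 0)) - 8))
step 1: [if@0.0] ((if ((true || true) && (let x = 7 in true)) then (let y = (let z = (\u.u) in (\v.3)) in ((0 - 2) - (let w = false in 7))) else (let p = 4 in 5)) < ((if ((3 + 4) == ((\q.q) 4)) then ((5 * 1) * (1 + 6)) else (if (1 < 8) then (2 * 2) else 0)) - 8))
step 2: [delta@0.0.0] ((if (true && (let x = 7 in true)) then (let y = (let z = (\u.u) in (\v.3)) in ((0 - 2) - (let w = false in 7))) else (let p = 4 in 5)) < ((if ((3 + 4) == ((\q.q) 4)) then ((5 * 1) * (1 + 6)) else (if (1 < 8) then (2 * 2) else 0)) - 8))
step 3: [let@0.0.1] ((if (true && true) then (let y = (let z = (\u.u) in (\v.3)) in ((0 - 2) - (let w = false in 7))) else (let p = 4 in 5)) < ((if ((3 + 4) == ((\q.q) 4)) then ((5 * 1) * (1 + 6)) else (if (1 < 8) then (2 * 2) else 0)) - 8))
step 4: [delta@0.0] ((if true then (let y = (let z = (\u.u) in (\v.3)) in ((0 - 2) - (let w = false in 7))) else (let p = 4 in 5)) < ((if ((3 + 4) == ((\q.q) 4)) then ((5 * 1) * (1 + 6)) else (if (1 < 8) then (2 * 2) else 0)) - 8))
step 5: [if@0] ((let y = (let z = (\u.u) in (\v.3)) in ((0 - 2) - (let w = false in 7))) < ((if ((3 + 4) == ((\q.q) 4)) then ((5 * 1) * (1 + 6)) else (if (1 < 8) then (2 * 2) else 0)) - 8))
step 6: [let@0] (((0 - 2) - (let w = false in 7)) < ((if ((3 + 4) == ((\q.q) 4)) then ((5 * 1) * (1 + 6)) else (if (1 < 8) then (2 * 2) else 0)) - 8))
step 7: [delta@0.0] ((-2 - (let w = false in 7)) < ((if ((3 + 4) == ((\q.q) 4)) then ((5 * 1) * (1 + 6)) else (if (1 < 8) then (2 * 2) else 0)) - 8))
step 8: [let@0.1] ((-2 - 7) < ((if ((3 + 4) == ((\q.q) 4)) then ((5 * 1) * (1 + 6)) else (if (1 < 8) then (2 * 2) else 0)) - 8))
step 9: [delta@0] (-9 < ((if ((3 + 4) == ((\q.q) 4)) then ((5 * 1) * (1 + 6)) else (if (1 < 8) then (2 * 2) else 0)) - 8))
step 10: [delta@1.0.0.0] (-9 < ((if (7 == ((\q.q) 4)) then ((5 * 1) * (1 + 6)) else (if (1 < 8) then (2 * 2) else 0)) - 8))
step 11: [beta@1.0.0.1] (-9 < ((if (7 == 4) then ((5 * 1) * (1 + 6)) else (if (1 < 8) then (2 * 2) else 0)) - 8))
step 12: [delta@1.0.0] (-9 < ((if false then ((5 * 1) * (1 + 6)) else (if (1 < 8) then (2 * 2) else 0)) - 8))
step 13: [if@1.0] (-9 < ((if (1 < 8) then (2 * 2) else 0) - 8))
step 14: [delta@1.0.0] (-9 < ((if true then (2 * 2) else 0) - 8))
step 15: [if@1.0] (-9 < ((2 * 2) - 8))
step 16: [delta@1.0] (-9 < (4 - 8))
step 17: [delta@1] (-9 < -4)
step 18: [delta@root] true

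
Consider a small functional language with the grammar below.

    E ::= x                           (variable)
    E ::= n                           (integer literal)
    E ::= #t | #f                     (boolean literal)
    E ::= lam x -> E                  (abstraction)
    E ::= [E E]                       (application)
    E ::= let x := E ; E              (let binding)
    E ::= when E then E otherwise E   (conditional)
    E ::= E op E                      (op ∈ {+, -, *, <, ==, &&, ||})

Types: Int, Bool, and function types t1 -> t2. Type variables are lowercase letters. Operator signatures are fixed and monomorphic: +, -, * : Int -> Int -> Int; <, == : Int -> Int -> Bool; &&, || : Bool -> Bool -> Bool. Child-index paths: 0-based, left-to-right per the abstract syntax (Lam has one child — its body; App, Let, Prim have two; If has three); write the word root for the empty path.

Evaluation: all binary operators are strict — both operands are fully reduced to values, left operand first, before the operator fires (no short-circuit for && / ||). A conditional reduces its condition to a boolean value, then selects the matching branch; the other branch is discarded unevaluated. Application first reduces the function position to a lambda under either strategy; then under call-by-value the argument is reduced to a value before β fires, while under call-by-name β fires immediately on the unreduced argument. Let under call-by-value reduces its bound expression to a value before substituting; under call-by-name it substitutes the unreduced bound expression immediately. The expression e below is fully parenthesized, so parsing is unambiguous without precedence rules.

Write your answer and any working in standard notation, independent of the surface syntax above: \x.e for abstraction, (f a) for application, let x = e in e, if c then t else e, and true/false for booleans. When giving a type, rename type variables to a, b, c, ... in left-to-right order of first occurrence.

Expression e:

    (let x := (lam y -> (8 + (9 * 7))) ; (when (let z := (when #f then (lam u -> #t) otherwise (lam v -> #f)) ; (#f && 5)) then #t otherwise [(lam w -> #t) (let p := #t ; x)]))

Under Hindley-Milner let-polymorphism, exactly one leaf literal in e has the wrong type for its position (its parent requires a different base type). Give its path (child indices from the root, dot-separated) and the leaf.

Answer: 1.0.1.1 : 5

Working:
  unify Int ~ Int
  unify Int ~ Int
  unify Int ~ Int
  unify Int ~ Int
\y._ : a -> Int
let x : forall. a -> Int
  unify Bool ~ Bool
\u._ : b -> Bool
\v._ : c -> Bool
  unify b -> Bool ~ c -> Bool
  unify b ~ c
  unify Bool ~ Bool
let z : forall. c -> Bool
  unify Bool ~ Bool
  unify Int ~ Bool
  FAIL: mismatch Int ~ Bool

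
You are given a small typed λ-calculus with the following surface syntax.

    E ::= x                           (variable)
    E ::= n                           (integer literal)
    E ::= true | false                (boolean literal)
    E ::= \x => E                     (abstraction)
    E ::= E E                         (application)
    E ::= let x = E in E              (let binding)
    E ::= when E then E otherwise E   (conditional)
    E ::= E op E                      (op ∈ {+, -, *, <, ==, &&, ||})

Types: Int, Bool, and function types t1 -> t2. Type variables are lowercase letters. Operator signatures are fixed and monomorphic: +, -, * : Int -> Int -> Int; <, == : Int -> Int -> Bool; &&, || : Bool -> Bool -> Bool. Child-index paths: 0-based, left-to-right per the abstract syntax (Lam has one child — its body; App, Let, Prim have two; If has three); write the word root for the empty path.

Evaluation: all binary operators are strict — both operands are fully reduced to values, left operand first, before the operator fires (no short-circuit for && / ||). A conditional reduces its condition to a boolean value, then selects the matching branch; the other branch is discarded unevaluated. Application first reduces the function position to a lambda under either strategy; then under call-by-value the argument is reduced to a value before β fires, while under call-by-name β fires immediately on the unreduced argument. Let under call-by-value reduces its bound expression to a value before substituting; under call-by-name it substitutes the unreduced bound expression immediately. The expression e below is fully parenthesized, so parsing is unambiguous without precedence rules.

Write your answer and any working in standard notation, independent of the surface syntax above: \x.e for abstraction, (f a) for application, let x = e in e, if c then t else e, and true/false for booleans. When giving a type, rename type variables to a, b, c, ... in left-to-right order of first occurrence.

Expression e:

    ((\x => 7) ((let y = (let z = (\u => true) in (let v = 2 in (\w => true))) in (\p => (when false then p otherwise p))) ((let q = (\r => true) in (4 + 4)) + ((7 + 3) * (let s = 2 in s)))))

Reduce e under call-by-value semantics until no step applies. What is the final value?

Working:
step 0: ((\x.7) ((let y = (let z = (\u.true) in (let v = 2 in (\w.true))) in (\p.(if false then p else p))) ((let q = (\r.true) in (4 + 4)) + ((7 + 3) * (let s = 2 in s)))))
step 1: [let@1.0.0] ((\x.7) ((let y = (let v = 2 in (\w.true)) in (\p.(if false then p else p))) ((let q = (\r.true) in (4 + 4)) + ((7 + 3) * (let s = 2 in s)))))
step 2: [let@1.0.0] ((\x.7) ((let y = (\w.true) in (\p.(if false then p else p))) ((let q = (\r.true) in (4 + 4)) + ((7 + 3) * (let s = 2 in s)))))
step 3: [let@1.0] ((\x.7) ((\p.(if false then p else p)) ((let q = (\r.true) in (4 + 4)) + ((7 + 3) * (let s = 2 in s)))))
step 4: [let@1.1.0] ((\x.7) ((\p.(if false then p else p)) ((4 + 4) + ((7 + 3) * (let s = 2 in s)))))
step 5: [delta@1.1.0] ((\x.7) ((\p.(if false then p else p)) (8 + ((7 + 3) * (let s = 2 in s)))))
step 6: [delta@1.1.1.0] ((\x.7) ((\p.(if false then p else p)) (8 + (10 * (let s = 2 in s)))))
step 7: [let@1.1.1.1] ((\x.7) ((\p.(if false then p else p)) (8 + (10 * 2))))
step 8: [delta@1.1.1] ((\x.7) ((\p.(if false then p else p)) (8 + 20)))
step 9: [delta@1.1] ((\x.7) ((\p.(if false then p else p)) 28))
step 10: [beta@1] ((\x.7) (if false then 28 else 28))
step 11: [if@1] ((\x.7) 28)
step 12: [beta@root] 7

Answer: 7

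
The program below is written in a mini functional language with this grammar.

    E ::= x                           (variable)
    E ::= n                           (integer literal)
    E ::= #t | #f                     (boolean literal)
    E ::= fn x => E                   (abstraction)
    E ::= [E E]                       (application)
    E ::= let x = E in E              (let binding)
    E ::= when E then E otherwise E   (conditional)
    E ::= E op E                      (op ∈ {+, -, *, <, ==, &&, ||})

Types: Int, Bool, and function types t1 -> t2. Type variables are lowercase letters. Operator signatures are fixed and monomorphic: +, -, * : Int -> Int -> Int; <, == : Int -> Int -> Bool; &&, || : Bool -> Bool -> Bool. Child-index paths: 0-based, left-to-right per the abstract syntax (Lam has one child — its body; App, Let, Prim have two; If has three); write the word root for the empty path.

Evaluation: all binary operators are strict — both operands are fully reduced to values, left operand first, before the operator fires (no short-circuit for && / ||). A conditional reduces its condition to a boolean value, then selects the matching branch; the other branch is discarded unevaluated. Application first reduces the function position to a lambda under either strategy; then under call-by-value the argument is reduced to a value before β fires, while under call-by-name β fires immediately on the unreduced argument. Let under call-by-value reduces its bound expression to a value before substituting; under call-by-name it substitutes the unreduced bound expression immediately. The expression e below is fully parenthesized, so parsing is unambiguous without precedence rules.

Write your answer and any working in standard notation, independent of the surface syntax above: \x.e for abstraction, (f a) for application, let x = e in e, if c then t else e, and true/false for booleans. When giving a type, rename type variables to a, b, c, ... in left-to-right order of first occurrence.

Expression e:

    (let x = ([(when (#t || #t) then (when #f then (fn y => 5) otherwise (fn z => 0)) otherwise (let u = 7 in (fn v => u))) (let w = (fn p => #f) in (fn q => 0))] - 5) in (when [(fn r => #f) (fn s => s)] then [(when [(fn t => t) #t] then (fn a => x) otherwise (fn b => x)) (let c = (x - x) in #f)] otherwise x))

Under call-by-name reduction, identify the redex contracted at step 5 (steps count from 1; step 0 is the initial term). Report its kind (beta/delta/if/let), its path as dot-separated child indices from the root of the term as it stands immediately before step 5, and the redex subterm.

Working:
step 0: (let x = (((if (true || true) then (if false then (\y.5) else (\z.0)) else (let u = 7 in (\v.u))) (let w = (\p.false) in (\q.0))) - 5) in (if ((\r.false) (\s.s)) then ((if ((\t.t) true) then (\a.x) else (\b.x)) (let c = (x - x) in false)) else x))
step 1: [let@root] (if ((\r.false) (\s.s)) then ((if ((\t.t) true) then (\a.(((if (true || true) then (if false then (\y.5) else (\z.0)) else (let u = 7 in (\v.u))) (let w = (\p.false) in (\q.0))) - 5)) else (\b.(((if (true || true) then (if false then (\y.5) else (\z.0)) else (let u = 7 in (\v.u))) (let w = (\p.false) in (\q.0))) - 5))) (let c = ((((if (true || true) then (if false then (\y.5) else (\z.0)) else (let u = 7 in (\v.u))) (let w = (\p.false) in (\q.0))) - 5) - (((if (true || true) then (if false then (\y.5) else (\z.0)) else (let u = 7 in (\v.u))) (let w = (\p.false) in (\q.0))) - 5)) in false)) else (((if (true || true) then (if false then (\y.5) else (\z.0)) else (let u = 7 in (\v.u))) (let w = (\p.false) in (\q.0))) - 5))
step 2: [beta@0] (if false then ((if ((\t.t) true) then (\a.(((if (true || true) then (if false then (\y.5) else (\z.0)) else (let u = 7 in (\v.u))) (let w = (\p.false) in (\q.0))) - 5)) else (\b.(((if (true || true) then (if false then (\y.5) else (\z.0)) else (let u = 7 in (\v.u))) (let w = (\p.false) in (\q.0))) - 5))) (let c = ((((if (true || true) then (if false then (\y.5) else (\z.0)) else (let u = 7 in (\v.u))) (let w = (\p.false) in (\q.0))) - 5) - (((if (true || true) then (if false then (\y.5) else (\z.0)) else (let u = 7 in (\v.u))) (let w = (\p.false) in (\q.0))) - 5)) in false)) else (((if (true || true) then (if false then (\y.5) else (\z.0)) else (let u = 7 in (\v.u))) (let w = (\p.false) in (\q.0))) - 5))
step 3: [if@root] (((if (true || true) then (if false then (\y.5) else (\z.0)) else (let u = 7 in (\v.u))) (let w = (\p.false) in (\q.0))) - 5)
step 4: [delta@0.0.0] (((if true then (if false then (\y.5) else (\z.0)) else (let u = 7 in (\v.u))) (let w = (\p.false) in (\q.0))) - 5)
step 5: [if@0.0] (((if false then (\y.5) else (\z.0)) (let w = (\p.false) in (\q.0))) - 5)

Answer: if at 0.0 : (if true then (if false then (\y.5) else (\z.0)) else (let u = 7 in (\v.u)))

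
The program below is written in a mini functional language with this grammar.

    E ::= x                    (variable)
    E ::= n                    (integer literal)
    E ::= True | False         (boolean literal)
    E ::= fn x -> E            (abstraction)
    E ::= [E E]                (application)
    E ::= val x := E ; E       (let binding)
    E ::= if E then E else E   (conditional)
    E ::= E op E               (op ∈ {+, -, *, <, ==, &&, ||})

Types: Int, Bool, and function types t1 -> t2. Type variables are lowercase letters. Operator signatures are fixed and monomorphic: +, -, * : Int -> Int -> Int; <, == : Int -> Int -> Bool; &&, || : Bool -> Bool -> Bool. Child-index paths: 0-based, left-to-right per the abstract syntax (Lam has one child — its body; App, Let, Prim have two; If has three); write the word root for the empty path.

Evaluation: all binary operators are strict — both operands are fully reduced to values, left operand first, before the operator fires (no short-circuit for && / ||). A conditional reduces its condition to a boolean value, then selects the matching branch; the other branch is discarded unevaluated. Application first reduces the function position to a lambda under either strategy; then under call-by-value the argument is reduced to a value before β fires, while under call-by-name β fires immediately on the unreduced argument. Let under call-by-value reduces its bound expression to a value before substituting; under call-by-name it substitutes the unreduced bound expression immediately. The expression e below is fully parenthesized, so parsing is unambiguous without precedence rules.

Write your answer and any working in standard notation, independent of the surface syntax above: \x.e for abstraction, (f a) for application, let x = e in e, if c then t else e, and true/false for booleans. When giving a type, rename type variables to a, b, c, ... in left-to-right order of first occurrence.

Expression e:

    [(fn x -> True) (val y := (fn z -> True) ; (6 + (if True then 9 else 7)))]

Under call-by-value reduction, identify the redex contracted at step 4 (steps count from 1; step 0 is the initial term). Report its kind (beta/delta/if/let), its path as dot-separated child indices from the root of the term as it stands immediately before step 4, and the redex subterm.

Working:
step 0: ((\x.true) (let y = (\z.true) in (6 + (if true then 9 else 7))))
step 1: [let@1] ((\x.true) (6 + (if true then 9 else 7)))
step 2: [if@1.1] ((\x.true) (6 + 9))
step 3: [delta@1] ((\x.true) 15)
step 4: [beta@root] true

Answer: beta at root : ((\x.true) 15)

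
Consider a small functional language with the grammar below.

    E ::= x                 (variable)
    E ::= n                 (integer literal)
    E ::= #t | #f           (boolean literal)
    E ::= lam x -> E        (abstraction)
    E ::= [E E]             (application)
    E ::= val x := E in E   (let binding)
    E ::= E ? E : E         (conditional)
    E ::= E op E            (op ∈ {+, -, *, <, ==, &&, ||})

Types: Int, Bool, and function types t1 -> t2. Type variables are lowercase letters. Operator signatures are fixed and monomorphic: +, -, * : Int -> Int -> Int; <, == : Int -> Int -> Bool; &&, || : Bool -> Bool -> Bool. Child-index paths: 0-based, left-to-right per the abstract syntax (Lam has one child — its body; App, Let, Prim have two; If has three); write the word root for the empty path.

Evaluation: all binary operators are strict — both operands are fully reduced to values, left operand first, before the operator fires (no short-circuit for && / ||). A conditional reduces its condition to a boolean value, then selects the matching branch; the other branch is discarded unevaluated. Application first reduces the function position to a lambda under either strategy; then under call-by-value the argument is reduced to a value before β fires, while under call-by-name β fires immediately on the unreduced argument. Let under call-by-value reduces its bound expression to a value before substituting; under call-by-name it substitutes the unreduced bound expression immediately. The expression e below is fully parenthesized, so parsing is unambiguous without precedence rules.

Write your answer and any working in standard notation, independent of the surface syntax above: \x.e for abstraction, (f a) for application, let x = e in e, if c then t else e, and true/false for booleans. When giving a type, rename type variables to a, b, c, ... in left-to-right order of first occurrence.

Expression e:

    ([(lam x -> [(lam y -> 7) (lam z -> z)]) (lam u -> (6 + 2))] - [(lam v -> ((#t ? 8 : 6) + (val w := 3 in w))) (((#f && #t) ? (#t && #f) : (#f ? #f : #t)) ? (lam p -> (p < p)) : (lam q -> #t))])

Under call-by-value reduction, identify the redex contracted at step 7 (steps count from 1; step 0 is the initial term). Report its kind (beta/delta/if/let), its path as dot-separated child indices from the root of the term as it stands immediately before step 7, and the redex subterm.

Answer: beta at 1 : ((\v.((if true then 8 else 6) + (let w = 3 in w))) (\p.(p < p)))

Derivation:
step 0: (((\x.((\y.7) (\z.z))) (\u.(6 + 2))) - ((\v.((if true then 8 else 6) + (let w = 3 in w))) (if (if (false && true) then (true && false) else (if false then false else true)) then (\p.(p < p)) else (\q.true))))
step 1: [beta@0] (((\y.7) (\z.z)) - ((\v.((if true then 8 else 6) + (let w = 3 in w))) (if (if (false && true) then (true && false) else (if false then false else true)) then (\p.(p < p)) else (\q.true))))
step 2: [beta@0] (7 - ((\v.((if true then 8 else 6) + (let w = 3 in w))) (if (if (false && true) then (true && false) else (if false then false else true)) then (\p.(p < p)) else (\q.true))))
step 3: [delta@1.1.0.0] (7 - ((\v.((if true then 8 else 6) + (let w = 3 in w))) (if (if false then (true && false) else (if false then false else true)) then (\p.(p < p)) else (\q.true))))
step 4: [if@1.1.0] (7 - ((\v.((if true then 8 else 6) + (let w = 3 in w))) (if (if false then false else true) then (\p.(p < p)) else (\q.true))))
step 5: [if@1.1.0] (7 - ((\v.((if true then 8 else 6) + (let w = 3 in w))) (if true then (\p.(p < p)) else (\q.true))))
step 6: [if@1.1] (7 - ((\v.((if true then 8 else 6) + (let w = 3 in w))) (\p.(p < p))))
step 7: [beta@1] (7 - ((if true then 8 else 6) + (let w = 3 in w)))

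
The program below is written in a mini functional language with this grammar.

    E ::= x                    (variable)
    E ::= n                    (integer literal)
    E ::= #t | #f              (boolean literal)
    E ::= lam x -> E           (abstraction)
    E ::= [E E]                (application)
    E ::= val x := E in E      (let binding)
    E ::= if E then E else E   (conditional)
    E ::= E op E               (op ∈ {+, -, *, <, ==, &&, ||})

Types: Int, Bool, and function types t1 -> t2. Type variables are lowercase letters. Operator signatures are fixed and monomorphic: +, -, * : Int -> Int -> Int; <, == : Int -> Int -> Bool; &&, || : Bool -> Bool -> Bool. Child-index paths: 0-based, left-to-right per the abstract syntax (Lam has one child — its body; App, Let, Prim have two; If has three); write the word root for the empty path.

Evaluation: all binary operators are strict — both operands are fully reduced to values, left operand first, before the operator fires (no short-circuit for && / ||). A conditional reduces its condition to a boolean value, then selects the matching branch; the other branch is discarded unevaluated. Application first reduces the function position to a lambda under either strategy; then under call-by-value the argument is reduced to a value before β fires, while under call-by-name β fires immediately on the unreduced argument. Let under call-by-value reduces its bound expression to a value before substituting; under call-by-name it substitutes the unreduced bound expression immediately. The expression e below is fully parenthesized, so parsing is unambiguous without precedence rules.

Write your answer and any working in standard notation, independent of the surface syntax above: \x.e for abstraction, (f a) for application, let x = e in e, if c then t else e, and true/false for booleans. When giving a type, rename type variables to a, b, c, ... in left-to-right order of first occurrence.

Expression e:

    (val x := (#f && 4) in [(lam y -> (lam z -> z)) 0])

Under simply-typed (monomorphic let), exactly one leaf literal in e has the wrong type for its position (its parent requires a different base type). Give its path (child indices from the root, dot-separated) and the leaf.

Working:
  unify Bool ~ Bool
  unify Int ~ Bool
  FAIL: mismatch Int ~ Bool

Answer: 0.1 : 4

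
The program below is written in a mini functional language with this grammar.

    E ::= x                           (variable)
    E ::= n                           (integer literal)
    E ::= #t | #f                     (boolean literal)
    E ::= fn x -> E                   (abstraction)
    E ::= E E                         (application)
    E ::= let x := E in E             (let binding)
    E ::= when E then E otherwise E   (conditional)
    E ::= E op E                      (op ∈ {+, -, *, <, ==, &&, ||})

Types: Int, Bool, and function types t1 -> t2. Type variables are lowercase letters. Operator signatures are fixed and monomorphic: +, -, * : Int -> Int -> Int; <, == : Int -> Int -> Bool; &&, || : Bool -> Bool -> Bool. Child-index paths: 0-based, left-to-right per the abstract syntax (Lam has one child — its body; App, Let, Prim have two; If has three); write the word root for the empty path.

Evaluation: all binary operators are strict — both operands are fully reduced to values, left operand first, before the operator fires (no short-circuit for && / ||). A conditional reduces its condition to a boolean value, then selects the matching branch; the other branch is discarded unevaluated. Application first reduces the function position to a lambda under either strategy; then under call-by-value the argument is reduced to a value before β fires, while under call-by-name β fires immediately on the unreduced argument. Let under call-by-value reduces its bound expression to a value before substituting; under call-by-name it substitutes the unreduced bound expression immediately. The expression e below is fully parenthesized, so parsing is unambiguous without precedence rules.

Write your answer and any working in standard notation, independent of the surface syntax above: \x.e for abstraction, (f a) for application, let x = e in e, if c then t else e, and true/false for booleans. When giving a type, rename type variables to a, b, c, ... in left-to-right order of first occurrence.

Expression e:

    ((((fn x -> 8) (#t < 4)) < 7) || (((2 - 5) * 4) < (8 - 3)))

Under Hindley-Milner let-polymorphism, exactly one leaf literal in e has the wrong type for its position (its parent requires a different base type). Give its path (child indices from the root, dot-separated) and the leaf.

Working:
\x._ : a -> Int
  unify Bool ~ Int
  FAIL: mismatch Bool ~ Int

Answer: 0.0.1.0 : true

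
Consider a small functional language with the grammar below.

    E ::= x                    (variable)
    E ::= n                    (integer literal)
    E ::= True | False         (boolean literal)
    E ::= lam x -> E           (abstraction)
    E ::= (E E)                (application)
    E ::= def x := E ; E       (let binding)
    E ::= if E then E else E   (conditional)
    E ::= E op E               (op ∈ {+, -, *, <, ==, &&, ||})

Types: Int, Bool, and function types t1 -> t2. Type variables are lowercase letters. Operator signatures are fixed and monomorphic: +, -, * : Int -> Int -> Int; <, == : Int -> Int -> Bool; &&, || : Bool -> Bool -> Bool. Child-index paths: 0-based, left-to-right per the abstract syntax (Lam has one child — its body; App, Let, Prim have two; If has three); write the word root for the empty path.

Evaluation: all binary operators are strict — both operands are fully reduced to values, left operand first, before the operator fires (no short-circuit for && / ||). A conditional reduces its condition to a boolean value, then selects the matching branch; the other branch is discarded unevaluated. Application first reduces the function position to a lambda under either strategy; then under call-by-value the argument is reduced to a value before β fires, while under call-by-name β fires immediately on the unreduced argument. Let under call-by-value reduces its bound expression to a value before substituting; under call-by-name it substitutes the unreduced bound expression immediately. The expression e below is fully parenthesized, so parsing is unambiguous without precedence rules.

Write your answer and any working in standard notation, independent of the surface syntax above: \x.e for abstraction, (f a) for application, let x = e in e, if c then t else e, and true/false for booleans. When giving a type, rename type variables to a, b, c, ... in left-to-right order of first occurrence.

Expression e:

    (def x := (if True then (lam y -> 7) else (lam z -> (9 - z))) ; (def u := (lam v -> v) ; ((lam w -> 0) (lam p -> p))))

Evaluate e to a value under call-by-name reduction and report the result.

Answer: 0

Working:
step 0: (let x = (if true then (\y.7) else (\z.(9 - z))) in (let u = (\v.v) in ((\w.0) (\p.p))))
step 1: [let@root] (let u = (\v.v) in ((\w.0) (\p.p)))
step 2: [let@root] ((\w.0) (\p.p))
step 3: [beta@root] 0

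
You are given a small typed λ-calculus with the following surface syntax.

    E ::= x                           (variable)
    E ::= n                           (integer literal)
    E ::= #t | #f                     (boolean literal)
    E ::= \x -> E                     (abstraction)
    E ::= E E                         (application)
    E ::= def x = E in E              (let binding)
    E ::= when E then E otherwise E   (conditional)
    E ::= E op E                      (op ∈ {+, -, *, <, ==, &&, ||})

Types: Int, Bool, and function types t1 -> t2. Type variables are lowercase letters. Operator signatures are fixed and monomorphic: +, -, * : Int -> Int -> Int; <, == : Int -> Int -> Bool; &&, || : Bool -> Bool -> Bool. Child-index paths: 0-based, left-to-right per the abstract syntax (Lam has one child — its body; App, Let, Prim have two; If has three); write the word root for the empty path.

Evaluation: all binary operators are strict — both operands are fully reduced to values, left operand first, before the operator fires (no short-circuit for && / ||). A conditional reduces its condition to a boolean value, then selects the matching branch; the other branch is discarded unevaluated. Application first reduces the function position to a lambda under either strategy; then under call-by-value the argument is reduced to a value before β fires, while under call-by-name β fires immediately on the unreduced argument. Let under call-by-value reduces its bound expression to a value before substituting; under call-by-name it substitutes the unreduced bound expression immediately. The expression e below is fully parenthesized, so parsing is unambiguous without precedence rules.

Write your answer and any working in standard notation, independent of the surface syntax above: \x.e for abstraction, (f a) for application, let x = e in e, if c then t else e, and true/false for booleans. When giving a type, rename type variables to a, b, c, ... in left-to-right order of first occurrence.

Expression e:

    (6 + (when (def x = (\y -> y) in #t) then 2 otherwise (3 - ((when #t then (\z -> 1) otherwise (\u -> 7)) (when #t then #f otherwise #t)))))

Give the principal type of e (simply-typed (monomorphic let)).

Trace:
  unify Int ~ Int
y : a
\y._ : a -> a
let x : a -> a
  unify Bool ~ Bool
  unify Int ~ Int
  unify Bool ~ Bool
\z._ : b -> Int
\u._ : c -> Int
  unify b -> Int ~ c -> Int
  unify b ~ c
  unify Int ~ Int
  unify Bool ~ Bool
  unify Bool ~ Bool
  unify c -> Int ~ Bool -> d
  unify c ~ Bool
  unify Int ~ d
_ _ : Int
  unify Int ~ Int
  unify Int ~ Int
  unify Int ~ Int

Answer: Int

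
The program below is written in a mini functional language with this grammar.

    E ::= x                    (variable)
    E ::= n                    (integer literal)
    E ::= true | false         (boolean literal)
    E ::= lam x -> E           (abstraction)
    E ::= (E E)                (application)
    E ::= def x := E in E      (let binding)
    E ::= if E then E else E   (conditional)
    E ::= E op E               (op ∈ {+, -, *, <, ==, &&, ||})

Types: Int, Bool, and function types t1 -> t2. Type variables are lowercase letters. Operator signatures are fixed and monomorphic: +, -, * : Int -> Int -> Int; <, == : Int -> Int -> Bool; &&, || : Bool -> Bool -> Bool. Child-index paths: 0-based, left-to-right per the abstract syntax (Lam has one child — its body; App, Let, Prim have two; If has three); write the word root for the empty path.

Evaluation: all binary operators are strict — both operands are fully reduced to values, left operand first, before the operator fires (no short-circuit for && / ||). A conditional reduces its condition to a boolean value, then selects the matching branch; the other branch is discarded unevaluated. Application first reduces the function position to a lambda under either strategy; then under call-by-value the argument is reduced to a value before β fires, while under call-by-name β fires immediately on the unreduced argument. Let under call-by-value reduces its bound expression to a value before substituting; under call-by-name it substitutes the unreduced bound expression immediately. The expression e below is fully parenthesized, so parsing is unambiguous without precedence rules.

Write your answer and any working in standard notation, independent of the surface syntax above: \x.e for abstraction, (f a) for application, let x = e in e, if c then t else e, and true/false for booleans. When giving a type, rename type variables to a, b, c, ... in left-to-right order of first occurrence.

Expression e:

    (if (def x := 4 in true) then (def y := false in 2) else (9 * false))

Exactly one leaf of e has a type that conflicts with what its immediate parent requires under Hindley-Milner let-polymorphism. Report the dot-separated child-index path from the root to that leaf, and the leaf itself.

Answer: 2.1 : false

Trace:
let x : Int
  unify Bool ~ Bool
let y : Bool
  unify Int ~ Int
  unify Bool ~ Int
  FAIL: mismatch Bool ~ Int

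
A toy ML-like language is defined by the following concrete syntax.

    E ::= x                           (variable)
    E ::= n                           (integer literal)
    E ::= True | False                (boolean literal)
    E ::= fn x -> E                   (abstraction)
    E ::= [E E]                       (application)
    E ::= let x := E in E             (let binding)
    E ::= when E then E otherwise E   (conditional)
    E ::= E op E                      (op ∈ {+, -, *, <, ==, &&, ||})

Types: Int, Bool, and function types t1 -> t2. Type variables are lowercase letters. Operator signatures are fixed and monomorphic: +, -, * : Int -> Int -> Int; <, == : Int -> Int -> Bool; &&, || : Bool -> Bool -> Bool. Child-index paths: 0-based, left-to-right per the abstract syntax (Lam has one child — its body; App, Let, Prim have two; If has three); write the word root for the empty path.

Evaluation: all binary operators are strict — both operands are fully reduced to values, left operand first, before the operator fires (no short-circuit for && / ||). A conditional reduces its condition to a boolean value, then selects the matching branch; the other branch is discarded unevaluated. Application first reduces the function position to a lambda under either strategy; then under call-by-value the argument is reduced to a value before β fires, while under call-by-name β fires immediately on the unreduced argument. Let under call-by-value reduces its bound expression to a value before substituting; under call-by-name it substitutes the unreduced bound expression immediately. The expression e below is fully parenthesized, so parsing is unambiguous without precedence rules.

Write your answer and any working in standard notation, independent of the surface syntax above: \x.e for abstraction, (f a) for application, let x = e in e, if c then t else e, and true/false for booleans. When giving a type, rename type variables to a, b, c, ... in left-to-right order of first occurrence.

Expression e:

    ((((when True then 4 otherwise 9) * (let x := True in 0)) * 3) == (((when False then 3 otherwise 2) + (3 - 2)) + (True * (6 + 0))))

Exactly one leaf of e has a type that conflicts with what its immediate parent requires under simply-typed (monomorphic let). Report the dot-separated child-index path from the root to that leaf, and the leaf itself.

Derivation:
  unify Bool ~ Bool
  unify Int ~ Int
  unify Int ~ Int
let x : Bool
  unify Int ~ Int
  unify Int ~ Int
  unify Int ~ Int
  unify Int ~ Int
  unify Bool ~ Bool
  unify Int ~ Int
  unify Int ~ Int
  unify Int ~ Int
  unify Int ~ Int
  unify Int ~ Int
  unify Int ~ Int
  unify Bool ~ Int
  FAIL: mismatch Bool ~ Int

Answer: 1.1.0 : true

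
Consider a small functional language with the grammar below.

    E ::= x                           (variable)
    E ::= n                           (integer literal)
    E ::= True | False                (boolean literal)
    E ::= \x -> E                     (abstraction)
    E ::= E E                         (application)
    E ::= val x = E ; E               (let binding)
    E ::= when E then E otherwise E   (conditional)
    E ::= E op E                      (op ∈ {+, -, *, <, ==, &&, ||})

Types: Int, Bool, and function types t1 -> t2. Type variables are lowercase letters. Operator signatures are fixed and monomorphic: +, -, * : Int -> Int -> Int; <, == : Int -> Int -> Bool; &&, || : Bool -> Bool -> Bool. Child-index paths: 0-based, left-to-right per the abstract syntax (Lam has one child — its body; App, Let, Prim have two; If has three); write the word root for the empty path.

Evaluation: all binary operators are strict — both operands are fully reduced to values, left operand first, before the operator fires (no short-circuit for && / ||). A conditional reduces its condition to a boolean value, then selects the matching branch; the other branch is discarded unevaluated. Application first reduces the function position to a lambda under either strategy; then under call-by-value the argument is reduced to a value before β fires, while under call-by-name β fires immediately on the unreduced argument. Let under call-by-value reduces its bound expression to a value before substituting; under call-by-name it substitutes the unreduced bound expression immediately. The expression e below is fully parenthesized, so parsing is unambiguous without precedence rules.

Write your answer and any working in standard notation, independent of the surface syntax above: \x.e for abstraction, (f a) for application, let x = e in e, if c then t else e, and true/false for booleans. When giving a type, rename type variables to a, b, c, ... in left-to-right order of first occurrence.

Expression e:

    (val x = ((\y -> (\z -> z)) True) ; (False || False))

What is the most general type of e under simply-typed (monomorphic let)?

Trace:
z : b
\z._ : b -> b
\y._ : a -> b -> b
  unify a -> b -> b ~ Bool -> c
  unify a ~ Bool
  unify b -> b ~ c
_ _ : b -> b
let x : b -> b
  unify Bool ~ Bool
  unify Bool ~ Bool

Answer: Bool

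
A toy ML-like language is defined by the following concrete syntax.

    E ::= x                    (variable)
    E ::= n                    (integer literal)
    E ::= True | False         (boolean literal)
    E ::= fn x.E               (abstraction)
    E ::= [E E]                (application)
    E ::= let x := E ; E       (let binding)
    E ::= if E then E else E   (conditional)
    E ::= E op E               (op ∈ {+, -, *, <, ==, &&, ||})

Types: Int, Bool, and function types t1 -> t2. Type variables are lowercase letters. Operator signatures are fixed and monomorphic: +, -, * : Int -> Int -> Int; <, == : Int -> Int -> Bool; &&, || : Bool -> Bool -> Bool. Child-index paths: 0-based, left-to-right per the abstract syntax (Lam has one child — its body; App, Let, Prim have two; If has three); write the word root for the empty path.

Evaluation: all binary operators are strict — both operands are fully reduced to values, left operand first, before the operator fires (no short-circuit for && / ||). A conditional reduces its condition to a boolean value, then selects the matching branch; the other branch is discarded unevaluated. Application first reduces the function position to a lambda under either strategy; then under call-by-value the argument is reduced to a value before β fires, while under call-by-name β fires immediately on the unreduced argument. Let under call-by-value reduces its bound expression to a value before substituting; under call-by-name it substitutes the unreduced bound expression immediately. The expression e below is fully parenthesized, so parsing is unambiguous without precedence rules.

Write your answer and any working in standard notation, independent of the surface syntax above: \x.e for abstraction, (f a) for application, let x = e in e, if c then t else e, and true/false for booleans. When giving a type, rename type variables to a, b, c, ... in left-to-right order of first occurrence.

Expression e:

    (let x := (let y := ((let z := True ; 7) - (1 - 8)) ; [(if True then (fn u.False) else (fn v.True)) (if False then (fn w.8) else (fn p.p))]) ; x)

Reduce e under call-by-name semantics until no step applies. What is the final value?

Answer: false

Working:
step 0: (let x = (let y = ((let z = true in 7) - (1 - 8)) in ((if true then (\u.false) else (\v.true)) (if false then (\w.8) else (\p.p)))) in x)
step 1: [let@root] (let y = ((let z = true in 7) - (1 - 8)) in ((if true then (\u.false) else (\v.true)) (if false then (\w.8) else (\p.p))))
step 2: [let@root] ((if true then (\u.false) else (\v.true)) (if false then (\w.8) else (\p.p)))
step 3: [if@0] ((\u.false) (if false then (\w.8) else (\p.p)))
step 4: [beta@root] false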